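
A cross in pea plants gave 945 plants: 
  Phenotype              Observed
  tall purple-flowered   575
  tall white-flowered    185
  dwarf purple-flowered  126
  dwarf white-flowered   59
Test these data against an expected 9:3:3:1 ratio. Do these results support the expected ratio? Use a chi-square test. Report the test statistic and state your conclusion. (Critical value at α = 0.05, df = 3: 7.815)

Expected counts for N = 945 under a 9:3:3:1 ratio (total parts = 16):
  tall purple-flowered: 945 × 9/16 = 531.5625
  tall white-flowered: 945 × 3/16 = 177.1875
  dwarf purple-flowered: 945 × 3/16 = 177.1875
  dwarf white-flowered: 945 × 1/16 = 59.0625
χ² = Σ (O − E)² / E
  tall purple-flowered: (575 − 531.5625)² / 531.5625 = 3.5496
  tall white-flowered: (185 − 177.1875)² / 177.1875 = 0.3445
  dwarf purple-flowered: (126 − 177.1875)² / 177.1875 = 14.7875
  dwarf white-flowered: (59 − 59.0625)² / 59.0625 = 0.0001
χ² = 3.5496 + 0.3445 + 14.7875 + 0.0001 = 18.6817 ≈ 18.682
Degrees of freedom = 4 − 1 = 3; critical value at α = 0.05 is 7.815.
Since 18.682 > 7.815, we reject the null hypothesis — the data do not fit the 9:3:3:1 ratio.

18.682; not consistent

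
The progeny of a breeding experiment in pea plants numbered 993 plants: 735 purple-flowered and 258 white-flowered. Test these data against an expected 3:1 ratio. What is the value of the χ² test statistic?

Under the 3:1 hypothesis (Σ ratio = 4, N = 993):
  purple-flowered: 993 × 3/4 = 744.75
  white-flowered: 993 × 1/4 = 248.25
χ² = Σ (O − E)² / E
  purple-flowered: (735 − 744.75)² / 744.75 = 0.1276
  white-flowered: (258 − 248.25)² / 248.25 = 0.3829
χ² = 0.1276 + 0.3829 = 0.5105 ≈ 0.511

0.511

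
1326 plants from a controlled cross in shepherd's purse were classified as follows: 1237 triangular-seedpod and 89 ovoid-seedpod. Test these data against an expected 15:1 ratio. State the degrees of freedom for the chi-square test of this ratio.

A goodness-of-fit test with 2 phenotype classes has df = 2 − 1 = 1.

1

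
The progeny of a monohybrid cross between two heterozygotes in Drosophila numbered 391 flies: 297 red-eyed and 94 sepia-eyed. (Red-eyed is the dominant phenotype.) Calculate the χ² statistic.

0.192

For a monohybrid cross between heterozygotes with complete dominance, the expected phenotypic ratio is 3:1.
Under the 3:1 hypothesis (Σ ratio = 4, N = 391):
  red-eyed: 391 × 3/4 = 293.25
  sepia-eyed: 391 × 1/4 = 97.75
χ² = Σ (O − E)² / E
  red-eyed: (297 − 293.25)² / 293.25 = 0.0480
  sepia-eyed: (94 − 97.75)² / 97.75 = 0.1439
χ² = 0.0480 + 0.1439 = 0.1919 ≈ 0.192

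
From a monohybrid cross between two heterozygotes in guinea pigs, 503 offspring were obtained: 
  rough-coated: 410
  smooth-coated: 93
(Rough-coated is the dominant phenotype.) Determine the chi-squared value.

For a monohybrid cross between heterozygotes with complete dominance, the expected phenotypic ratio is 3:1.
Under the 3:1 hypothesis (Σ ratio = 4, N = 503):
  rough-coated: 503 × 3/4 = 377.25
  smooth-coated: 503 × 1/4 = 125.75
χ² = Σ (O − E)² / E
  rough-coated: (410 − 377.25)² / 377.25 = 2.8431
  smooth-coated: (93 − 125.75)² / 125.75 = 8.5293
χ² = 2.8431 + 8.5293 = 11.3724 ≈ 11.372

11.372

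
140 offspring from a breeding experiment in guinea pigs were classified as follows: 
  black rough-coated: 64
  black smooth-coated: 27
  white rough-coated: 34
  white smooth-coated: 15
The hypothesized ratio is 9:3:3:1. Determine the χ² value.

Under the 9:3:3:1 hypothesis (Σ ratio = 16, N = 140):
  black rough-coated: 140 × 9/16 = 78.75
  black smooth-coated: 140 × 3/16 = 26.25
  white rough-coated: 140 × 3/16 = 26.25
  white smooth-coated: 140 × 1/16 = 8.75
χ² = Σ (O − E)² / E
  black rough-coated: (64 − 78.75)² / 78.75 = 2.7627
  black smooth-coated: (27 − 26.25)² / 26.25 = 0.0214
  white rough-coated: (34 − 26.25)² / 26.25 = 2.2881
  white smooth-coated: (15 − 8.75)² / 8.75 = 4.4643
χ² = 2.7627 + 0.0214 + 2.2881 + 4.4643 = 9.5365 ≈ 9.537

9.537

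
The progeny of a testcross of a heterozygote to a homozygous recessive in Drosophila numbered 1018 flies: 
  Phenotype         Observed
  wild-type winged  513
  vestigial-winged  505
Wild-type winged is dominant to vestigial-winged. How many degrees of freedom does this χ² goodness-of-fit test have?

1

A testcross of a heterozygote (Aa × aa) gives a 1:1 phenotypic ratio.
A goodness-of-fit test with 2 phenotype classes has df = 2 − 1 = 1.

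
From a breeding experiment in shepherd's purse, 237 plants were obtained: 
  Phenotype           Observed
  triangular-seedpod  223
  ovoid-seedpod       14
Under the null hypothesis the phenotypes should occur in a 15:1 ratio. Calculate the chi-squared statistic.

0.048

Expected counts for N = 237 under a 15:1 ratio (total parts = 16):
  triangular-seedpod: 237 × 15/16 = 222.1875
  ovoid-seedpod: 237 × 1/16 = 14.8125
χ² = Σ (O − E)² / E
  triangular-seedpod: (223 − 222.1875)² / 222.1875 = 0.0030
  ovoid-seedpod: (14 − 14.8125)² / 14.8125 = 0.0446
χ² = 0.0030 + 0.0446 = 0.0476 ≈ 0.048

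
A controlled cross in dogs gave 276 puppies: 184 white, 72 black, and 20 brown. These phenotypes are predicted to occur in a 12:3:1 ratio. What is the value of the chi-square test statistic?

10.918

Total ratio parts = 16. Expected numbers out of 276:
  white: 276 × 12/16 = 207
  black: 276 × 3/16 = 51.75
  brown: 276 × 1/16 = 17.25
χ² = Σ (O − E)² / E
  white: (184 − 207)² / 207 = 2.5556
  black: (72 − 51.75)² / 51.75 = 7.9239
  brown: (20 − 17.25)² / 17.25 = 0.4384
χ² = 2.5556 + 7.9239 + 0.4384 = 10.9179 ≈ 10.918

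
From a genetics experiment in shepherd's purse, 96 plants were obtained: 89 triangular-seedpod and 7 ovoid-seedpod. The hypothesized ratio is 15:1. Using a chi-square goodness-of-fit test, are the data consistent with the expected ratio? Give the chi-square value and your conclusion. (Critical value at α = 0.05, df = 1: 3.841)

0.178; consistent

The 15:1 ratio has 16 parts, so with N = 96 the expected counts are:
  triangular-seedpod: 96 × 15/16 = 90
  ovoid-seedpod: 96 × 1/16 = 6
χ² = Σ (O − E)² / E
  triangular-seedpod: (89 − 90)² / 90 = 0.0111
  ovoid-seedpod: (7 − 6)² / 6 = 0.1667
χ² = 0.0111 + 0.1667 = 0.1778 ≈ 0.178
Degrees of freedom = 2 − 1 = 1; critical value at α = 0.05 is 3.841.
Since 0.178 < 3.841, we fail to reject the null hypothesis — the data are consistent with the 15:1 ratio.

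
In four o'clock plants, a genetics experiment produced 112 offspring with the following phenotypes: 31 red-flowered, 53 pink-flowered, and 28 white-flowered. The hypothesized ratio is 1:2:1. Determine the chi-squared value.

Expected counts for N = 112 under a 1:2:1 ratio (total parts = 4):
  red-flowered: 112 × 1/4 = 28
  pink-flowered: 112 × 2/4 = 56
  white-flowered: 112 × 1/4 = 28
χ² = Σ (O − E)² / E
  red-flowered: (31 − 28)² / 28 = 0.3214
  pink-flowered: (53 − 56)² / 56 = 0.1607
  white-flowered: (28 − 28)² / 28 = 0.0000
χ² = 0.3214 + 0.1607 + 0.0000 = 0.4821 ≈ 0.482

0.482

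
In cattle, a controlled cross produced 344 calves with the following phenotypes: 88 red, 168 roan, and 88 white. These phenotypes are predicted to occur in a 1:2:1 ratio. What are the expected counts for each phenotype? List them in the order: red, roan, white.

Under the 1:2:1 hypothesis (Σ ratio = 4, N = 344):
  red: 344 × 1/4 = 86
  roan: 344 × 2/4 = 172
  white: 344 × 1/4 = 86

86, 172, 86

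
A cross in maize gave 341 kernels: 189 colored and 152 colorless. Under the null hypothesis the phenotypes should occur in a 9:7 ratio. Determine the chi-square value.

Under the 9:7 hypothesis (Σ ratio = 16, N = 341):
  colored: 341 × 9/16 = 191.8125
  colorless: 341 × 7/16 = 149.1875
χ² = Σ (O − E)² / E
  colored: (189 − 191.8125)² / 191.8125 = 0.0412
  colorless: (152 − 149.1875)² / 149.1875 = 0.0530
χ² = 0.0412 + 0.0530 = 0.0942 ≈ 0.094

0.094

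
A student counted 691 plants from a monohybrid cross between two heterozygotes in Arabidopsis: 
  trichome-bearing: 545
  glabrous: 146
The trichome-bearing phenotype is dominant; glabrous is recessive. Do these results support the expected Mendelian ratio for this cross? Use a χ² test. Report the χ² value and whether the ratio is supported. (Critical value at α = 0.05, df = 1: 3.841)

5.523; not consistent

For a monohybrid cross between heterozygotes with complete dominance, the expected phenotypic ratio is 3:1.
Expected counts for N = 691 under a 3:1 ratio (total parts = 4):
  trichome-bearing: 691 × 3/4 = 518.25
  glabrous: 691 × 1/4 = 172.75
χ² = Σ (O − E)² / E
  trichome-bearing: (545 − 518.25)² / 518.25 = 1.3807
  glabrous: (146 − 172.75)² / 172.75 = 4.1422
χ² = 1.3807 + 4.1422 = 5.5229 ≈ 5.523
Degrees of freedom = 2 − 1 = 1; critical value at α = 0.05 is 3.841.
Since 5.523 > 3.841, we reject the null hypothesis — the data do not fit the 3:1 ratio.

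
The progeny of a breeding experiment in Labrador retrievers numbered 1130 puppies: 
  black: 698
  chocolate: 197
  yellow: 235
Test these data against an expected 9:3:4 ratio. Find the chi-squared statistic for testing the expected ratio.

Expected counts for N = 1130 under a 9:3:4 ratio (total parts = 16):
  black: 1130 × 9/16 = 635.625
  chocolate: 1130 × 3/16 = 211.875
  yellow: 1130 × 4/16 = 282.5
χ² = Σ (O − E)² / E
  black: (698 − 635.625)² / 635.625 = 6.1210
  chocolate: (197 − 211.875)² / 211.875 = 1.0443
  yellow: (235 − 282.5)² / 282.5 = 7.9867
χ² = 6.1210 + 1.0443 + 7.9867 = 15.152

15.152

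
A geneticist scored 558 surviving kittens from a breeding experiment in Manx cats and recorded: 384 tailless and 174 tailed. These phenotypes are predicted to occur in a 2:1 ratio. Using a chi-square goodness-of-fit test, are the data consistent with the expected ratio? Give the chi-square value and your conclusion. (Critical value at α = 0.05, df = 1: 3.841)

1.161; consistent

The 2:1 ratio has 3 parts, so with N = 558 the expected counts are:
  tailless: 558 × 2/3 = 372
  tailed: 558 × 1/3 = 186
χ² = Σ (O − E)² / E
  tailless: (384 − 372)² / 372 = 0.3871
  tailed: (174 − 186)² / 186 = 0.7742
χ² = 0.3871 + 0.7742 = 1.1613 ≈ 1.161
Degrees of freedom = 2 − 1 = 1; critical value at α = 0.05 is 3.841.
Since 1.161 < 3.841, we fail to reject the null hypothesis — the data are consistent with the 2:1 ratio.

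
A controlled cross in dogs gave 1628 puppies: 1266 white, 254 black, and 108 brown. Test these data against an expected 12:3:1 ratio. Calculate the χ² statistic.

Under the 12:3:1 hypothesis (Σ ratio = 16, N = 1628):
  white: 1628 × 12/16 = 1221
  black: 1628 × 3/16 = 305.25
  brown: 1628 × 1/16 = 101.75
χ² = Σ (O − E)² / E
  white: (1266 − 1221)² / 1221 = 1.6585
  black: (254 − 305.25)² / 305.25 = 8.6046
  brown: (108 − 101.75)² / 101.75 = 0.3839
χ² = 1.6585 + 8.6046 + 0.3839 = 10.647

10.647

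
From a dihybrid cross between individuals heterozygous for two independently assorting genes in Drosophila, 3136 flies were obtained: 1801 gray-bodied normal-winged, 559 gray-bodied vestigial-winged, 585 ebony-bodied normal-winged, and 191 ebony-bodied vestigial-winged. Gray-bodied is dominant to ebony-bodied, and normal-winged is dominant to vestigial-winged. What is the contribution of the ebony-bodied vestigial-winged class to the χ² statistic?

0.128

A dihybrid F₂ with independent assortment and complete dominance at both loci gives a 9:3:3:1 phenotypic ratio.
Under the 9:3:3:1 hypothesis (Σ ratio = 16, N = 3136):
  gray-bodied normal-winged: 3136 × 9/16 = 1764
  gray-bodied vestigial-winged: 3136 × 3/16 = 588
  ebony-bodied normal-winged: 3136 × 3/16 = 588
  ebony-bodied vestigial-winged: 3136 × 1/16 = 196
Contribution of ebony-bodied vestigial-winged: (191 − 196)² / 196 = 0.1276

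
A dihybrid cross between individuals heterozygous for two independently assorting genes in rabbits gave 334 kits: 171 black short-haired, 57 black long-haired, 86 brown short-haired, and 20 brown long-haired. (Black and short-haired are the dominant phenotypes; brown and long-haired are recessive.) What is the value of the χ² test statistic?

10.782

A dihybrid F₂ with independent assortment and complete dominance at both loci gives a 9:3:3:1 phenotypic ratio.
The 9:3:3:1 ratio has 16 parts, so with N = 334 the expected counts are:
  black short-haired: 334 × 9/16 = 187.875
  black long-haired: 334 × 3/16 = 62.625
  brown short-haired: 334 × 3/16 = 62.625
  brown long-haired: 334 × 1/16 = 20.875
χ² = Σ (O − E)² / E
  black short-haired: (171 − 187.875)² / 187.875 = 1.5157
  black long-haired: (57 − 62.625)² / 62.625 = 0.5052
  brown short-haired: (86 − 62.625)² / 62.625 = 8.7248
  brown long-haired: (20 − 20.875)² / 20.875 = 0.0367
χ² = 1.5157 + 0.5052 + 8.7248 + 0.0367 = 10.7824 ≈ 10.782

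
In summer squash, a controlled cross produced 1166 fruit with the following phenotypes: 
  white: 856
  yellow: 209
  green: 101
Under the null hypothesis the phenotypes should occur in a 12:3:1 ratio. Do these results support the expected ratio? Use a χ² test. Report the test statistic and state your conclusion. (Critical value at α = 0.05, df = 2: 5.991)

Under the 12:3:1 hypothesis (Σ ratio = 16, N = 1166):
  white: 1166 × 12/16 = 874.5
  yellow: 1166 × 3/16 = 218.625
  green: 1166 × 1/16 = 72.875
χ² = Σ (O − E)² / E
  white: (856 − 874.5)² / 874.5 = 0.3914
  yellow: (209 − 218.625)² / 218.625 = 0.4237
  green: (101 − 72.875)² / 72.875 = 10.8544
χ² = 0.3914 + 0.4237 + 10.8544 = 11.6695 ≈ 11.670
Degrees of freedom = 3 − 1 = 2; critical value at α = 0.05 is 5.991.
Since 11.670 > 5.991, we reject the null hypothesis — the data do not fit the 12:3:1 ratio.

11.670; not consistent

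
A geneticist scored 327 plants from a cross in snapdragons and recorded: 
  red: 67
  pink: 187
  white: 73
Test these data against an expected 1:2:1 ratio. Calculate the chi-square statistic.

6.976

Total ratio parts = 4. Expected numbers out of 327:
  red: 327 × 1/4 = 81.75
  pink: 327 × 2/4 = 163.5
  white: 327 × 1/4 = 81.75
χ² = Σ (O − E)² / E
  red: (67 − 81.75)² / 81.75 = 2.6613
  pink: (187 − 163.5)² / 163.5 = 3.3777
  white: (73 − 81.75)² / 81.75 = 0.9365
χ² = 2.6613 + 3.3777 + 0.9365 = 6.9755 ≈ 6.976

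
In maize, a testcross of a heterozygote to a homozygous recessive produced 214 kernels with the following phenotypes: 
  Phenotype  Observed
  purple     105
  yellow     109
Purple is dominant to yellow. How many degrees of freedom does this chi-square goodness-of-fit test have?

A testcross of a heterozygote (Aa × aa) gives a 1:1 phenotypic ratio.
A goodness-of-fit test with 2 phenotype classes has df = 2 − 1 = 1.

1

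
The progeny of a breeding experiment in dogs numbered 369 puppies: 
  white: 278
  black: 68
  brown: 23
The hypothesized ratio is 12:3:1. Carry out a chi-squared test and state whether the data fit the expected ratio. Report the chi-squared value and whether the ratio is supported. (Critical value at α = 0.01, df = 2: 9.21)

0.026; consistent

Expected counts for N = 369 under a 12:3:1 ratio (total parts = 16):
  white: 369 × 12/16 = 276.75
  black: 369 × 3/16 = 69.1875
  brown: 369 × 1/16 = 23.0625
χ² = Σ (O − E)² / E
  white: (278 − 276.75)² / 276.75 = 0.0056
  black: (68 − 69.1875)² / 69.1875 = 0.0204
  brown: (23 − 23.0625)² / 23.0625 = 0.0002
χ² = 0.0056 + 0.0204 + 0.0002 = 0.0262 ≈ 0.026
Degrees of freedom = 3 − 1 = 2; critical value at α = 0.01 is 9.21.
Since 0.026 < 9.21, we fail to reject the null hypothesis — the data are consistent with the 12:3:1 ratio.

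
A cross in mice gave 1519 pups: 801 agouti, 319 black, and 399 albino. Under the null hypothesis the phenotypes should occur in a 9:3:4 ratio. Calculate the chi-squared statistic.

8.422

Total ratio parts = 16. Expected numbers out of 1519:
  agouti: 1519 × 9/16 = 854.4375
  black: 1519 × 3/16 = 284.8125
  albino: 1519 × 4/16 = 379.75
χ² = Σ (O − E)² / E
  agouti: (801 − 854.4375)² / 854.4375 = 3.3420
  black: (319 − 284.8125)² / 284.8125 = 4.1037
  albino: (399 − 379.75)² / 379.75 = 0.9758
χ² = 3.3420 + 4.1037 + 0.9758 = 8.4215 ≈ 8.422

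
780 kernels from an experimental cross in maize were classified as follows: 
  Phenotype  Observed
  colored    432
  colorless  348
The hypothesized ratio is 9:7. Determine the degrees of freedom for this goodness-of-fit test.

1

A goodness-of-fit test with 2 phenotype classes has df = 2 − 1 = 1.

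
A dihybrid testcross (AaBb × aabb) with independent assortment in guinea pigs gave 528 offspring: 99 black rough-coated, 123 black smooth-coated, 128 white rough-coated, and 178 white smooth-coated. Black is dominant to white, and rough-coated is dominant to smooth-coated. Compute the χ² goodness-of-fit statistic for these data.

A dihybrid testcross with independent assortment gives a 1:1:1:1 ratio.
The 1:1:1:1 ratio has 4 parts, so with N = 528 the expected counts are:
  black rough-coated: 528 × 1/4 = 132
  black smooth-coated: 528 × 1/4 = 132
  white rough-coated: 528 × 1/4 = 132
  white smooth-coated: 528 × 1/4 = 132
χ² = Σ (O − E)² / E
  black rough-coated: (99 − 132)² / 132 = 8.2500
  black smooth-coated: (123 − 132)² / 132 = 0.6136
  white rough-coated: (128 − 132)² / 132 = 0.1212
  white smooth-coated: (178 − 132)² / 132 = 16.0303
χ² = 8.2500 + 0.6136 + 0.1212 + 16.0303 = 25.0151 ≈ 25.015

25.015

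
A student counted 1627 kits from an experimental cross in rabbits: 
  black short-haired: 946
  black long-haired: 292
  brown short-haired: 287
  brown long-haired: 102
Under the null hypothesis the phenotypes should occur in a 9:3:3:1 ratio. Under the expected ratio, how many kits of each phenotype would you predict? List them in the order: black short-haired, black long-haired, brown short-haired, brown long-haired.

915.1875, 305.0625, 305.0625, 101.6875

Expected counts for N = 1627 under a 9:3:3:1 ratio (total parts = 16):
  black short-haired: 1627 × 9/16 = 915.1875
  black long-haired: 1627 × 3/16 = 305.0625
  brown short-haired: 1627 × 3/16 = 305.0625
  brown long-haired: 1627 × 1/16 = 101.6875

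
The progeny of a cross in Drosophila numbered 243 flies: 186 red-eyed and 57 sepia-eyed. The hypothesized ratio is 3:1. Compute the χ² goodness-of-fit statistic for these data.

0.309

Under the 3:1 hypothesis (Σ ratio = 4, N = 243):
  red-eyed: 243 × 3/4 = 182.25
  sepia-eyed: 243 × 1/4 = 60.75
χ² = Σ (O − E)² / E
  red-eyed: (186 − 182.25)² / 182.25 = 0.0772
  sepia-eyed: (57 − 60.75)² / 60.75 = 0.2315
χ² = 0.0772 + 0.2315 = 0.3087 ≈ 0.309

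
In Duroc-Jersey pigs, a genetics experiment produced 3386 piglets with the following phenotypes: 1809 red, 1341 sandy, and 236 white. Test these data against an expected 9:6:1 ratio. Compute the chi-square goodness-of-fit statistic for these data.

11.607

Total ratio parts = 16. Expected numbers out of 3386:
  red: 3386 × 9/16 = 1904.625
  sandy: 3386 × 6/16 = 1269.75
  white: 3386 × 1/16 = 211.625
χ² = Σ (O − E)² / E
  red: (1809 − 1904.625)² / 1904.625 = 4.8010
  sandy: (1341 − 1269.75)² / 1269.75 = 3.9981
  white: (236 − 211.625)² / 211.625 = 2.8075
χ² = 4.8010 + 3.9981 + 2.8075 = 11.6066 ≈ 11.607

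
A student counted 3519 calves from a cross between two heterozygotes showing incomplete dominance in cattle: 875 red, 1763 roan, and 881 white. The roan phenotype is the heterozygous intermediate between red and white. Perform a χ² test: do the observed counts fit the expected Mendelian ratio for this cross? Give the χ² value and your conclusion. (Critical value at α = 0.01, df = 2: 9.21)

0.034; consistent

With incomplete dominance, a heterozygote × heterozygote cross gives a 1:2:1 phenotypic ratio.
Total ratio parts = 4. Expected numbers out of 3519:
  red: 3519 × 1/4 = 879.75
  roan: 3519 × 2/4 = 1759.5
  white: 3519 × 1/4 = 879.75
χ² = Σ (O − E)² / E
  red: (875 − 879.75)² / 879.75 = 0.0256
  roan: (1763 − 1759.5)² / 1759.5 = 0.0070
  white: (881 − 879.75)² / 879.75 = 0.0018
χ² = 0.0256 + 0.0070 + 0.0018 = 0.0344 ≈ 0.034
Degrees of freedom = 3 − 1 = 2; critical value at α = 0.01 is 9.21.
Since 0.034 < 9.21, we fail to reject the null hypothesis — the data are consistent with the 1:2:1 ratio.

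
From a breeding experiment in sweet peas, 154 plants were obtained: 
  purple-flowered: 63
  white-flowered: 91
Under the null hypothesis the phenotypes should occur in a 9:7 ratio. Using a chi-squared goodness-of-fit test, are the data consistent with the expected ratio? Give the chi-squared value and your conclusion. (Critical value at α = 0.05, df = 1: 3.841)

14.727; not consistent

Expected counts for N = 154 under a 9:7 ratio (total parts = 16):
  purple-flowered: 154 × 9/16 = 86.625
  white-flowered: 154 × 7/16 = 67.375
χ² = Σ (O − E)² / E
  purple-flowered: (63 − 86.625)² / 86.625 = 6.4432
  white-flowered: (91 − 67.375)² / 67.375 = 8.2841
χ² = 6.4432 + 8.2841 = 14.7273 ≈ 14.727
Degrees of freedom = 2 − 1 = 1; critical value at α = 0.05 is 3.841.
Since 14.727 > 3.841, we reject the null hypothesis — the data do not fit the 9:7 ratio.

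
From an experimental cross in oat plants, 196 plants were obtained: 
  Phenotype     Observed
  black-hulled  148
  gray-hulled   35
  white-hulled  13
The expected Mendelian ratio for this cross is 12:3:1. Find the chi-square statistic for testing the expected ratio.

0.136

The 12:3:1 ratio has 16 parts, so with N = 196 the expected counts are:
  black-hulled: 196 × 12/16 = 147
  gray-hulled: 196 × 3/16 = 36.75
  white-hulled: 196 × 1/16 = 12.25
χ² = Σ (O − E)² / E
  black-hulled: (148 − 147)² / 147 = 0.0068
  gray-hulled: (35 − 36.75)² / 36.75 = 0.0833
  white-hulled: (13 − 12.25)² / 12.25 = 0.0459
χ² = 0.0068 + 0.0833 + 0.0459 = 0.136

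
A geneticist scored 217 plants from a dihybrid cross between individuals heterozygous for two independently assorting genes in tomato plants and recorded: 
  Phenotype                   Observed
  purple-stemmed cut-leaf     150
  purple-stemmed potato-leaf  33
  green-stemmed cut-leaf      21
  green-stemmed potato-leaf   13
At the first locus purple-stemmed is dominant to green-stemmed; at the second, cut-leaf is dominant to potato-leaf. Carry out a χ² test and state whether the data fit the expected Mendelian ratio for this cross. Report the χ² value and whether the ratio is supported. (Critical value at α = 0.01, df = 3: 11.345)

17.396; not consistent

A dihybrid F₂ with independent assortment and complete dominance at both loci gives a 9:3:3:1 phenotypic ratio.
The 9:3:3:1 ratio has 16 parts, so with N = 217 the expected counts are:
  purple-stemmed cut-leaf: 217 × 9/16 = 122.0625
  purple-stemmed potato-leaf: 217 × 3/16 = 40.6875
  green-stemmed cut-leaf: 217 × 3/16 = 40.6875
  green-stemmed potato-leaf: 217 × 1/16 = 13.5625
χ² = Σ (O − E)² / E
  purple-stemmed cut-leaf: (150 − 122.0625)² / 122.0625 = 6.3943
  purple-stemmed potato-leaf: (33 − 40.6875)² / 40.6875 = 1.4525
  green-stemmed cut-leaf: (21 − 40.6875)² / 40.6875 = 9.5262
  green-stemmed potato-leaf: (13 − 13.5625)² / 13.5625 = 0.0233
χ² = 6.3943 + 1.4525 + 9.5262 + 0.0233 = 17.3963 ≈ 17.396
Degrees of freedom = 4 − 1 = 3; critical value at α = 0.01 is 11.345.
Since 17.396 > 11.345, we reject the null hypothesis — the data do not fit the 9:3:3:1 ratio.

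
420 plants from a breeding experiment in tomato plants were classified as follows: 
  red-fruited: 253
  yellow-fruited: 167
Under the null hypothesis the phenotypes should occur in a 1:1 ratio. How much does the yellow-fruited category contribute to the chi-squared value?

8.805

Total ratio parts = 2. Expected numbers out of 420:
  red-fruited: 420 × 1/2 = 210
  yellow-fruited: 420 × 1/2 = 210
Contribution of yellow-fruited: (167 − 210)² / 210 = 8.8048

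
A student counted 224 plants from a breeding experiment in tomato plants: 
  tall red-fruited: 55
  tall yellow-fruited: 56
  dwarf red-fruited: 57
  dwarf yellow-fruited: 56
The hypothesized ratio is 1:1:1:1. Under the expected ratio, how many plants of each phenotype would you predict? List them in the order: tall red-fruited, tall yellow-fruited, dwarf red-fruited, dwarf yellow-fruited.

Under the 1:1:1:1 hypothesis (Σ ratio = 4, N = 224):
  tall red-fruited: 224 × 1/4 = 56
  tall yellow-fruited: 224 × 1/4 = 56
  dwarf red-fruited: 224 × 1/4 = 56
  dwarf yellow-fruited: 224 × 1/4 = 56

56, 56, 56, 56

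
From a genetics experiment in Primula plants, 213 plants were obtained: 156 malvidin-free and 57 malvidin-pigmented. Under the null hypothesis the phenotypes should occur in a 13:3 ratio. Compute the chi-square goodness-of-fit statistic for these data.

8.972

Total ratio parts = 16. Expected numbers out of 213:
  malvidin-free: 213 × 13/16 = 173.0625
  malvidin-pigmented: 213 × 3/16 = 39.9375
χ² = Σ (O − E)² / E
  malvidin-free: (156 − 173.0625)² / 173.0625 = 1.6822
  malvidin-pigmented: (57 − 39.9375)² / 39.9375 = 7.2896
χ² = 1.6822 + 7.2896 = 8.9718 ≈ 8.972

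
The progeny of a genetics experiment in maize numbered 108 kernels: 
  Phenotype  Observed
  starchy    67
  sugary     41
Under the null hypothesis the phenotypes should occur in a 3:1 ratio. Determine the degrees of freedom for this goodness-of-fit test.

1

A goodness-of-fit test with 2 phenotype classes has df = 2 − 1 = 1.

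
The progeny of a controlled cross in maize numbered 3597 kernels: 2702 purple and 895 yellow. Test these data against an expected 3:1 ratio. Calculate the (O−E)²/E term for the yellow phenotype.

Under the 3:1 hypothesis (Σ ratio = 4, N = 3597):
  purple: 3597 × 3/4 = 2697.75
  yellow: 3597 × 1/4 = 899.25
Contribution of yellow: (895 − 899.25)² / 899.25 = 0.0201

0.020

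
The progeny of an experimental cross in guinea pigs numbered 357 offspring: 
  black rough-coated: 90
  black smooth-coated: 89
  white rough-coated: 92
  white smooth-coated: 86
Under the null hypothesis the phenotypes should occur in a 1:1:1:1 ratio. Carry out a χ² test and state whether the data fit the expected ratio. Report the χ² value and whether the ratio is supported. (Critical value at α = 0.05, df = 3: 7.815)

The 1:1:1:1 ratio has 4 parts, so with N = 357 the expected counts are:
  black rough-coated: 357 × 1/4 = 89.25
  black smooth-coated: 357 × 1/4 = 89.25
  white rough-coated: 357 × 1/4 = 89.25
  white smooth-coated: 357 × 1/4 = 89.25
χ² = Σ (O − E)² / E
  black rough-coated: (90 − 89.25)² / 89.25 = 0.0063
  black smooth-coated: (89 − 89.25)² / 89.25 = 0.0007
  white rough-coated: (92 − 89.25)² / 89.25 = 0.0847
  white smooth-coated: (86 − 89.25)² / 89.25 = 0.1183
χ² = 0.0063 + 0.0007 + 0.0847 + 0.1183 = 0.210
Degrees of freedom = 4 − 1 = 3; critical value at α = 0.05 is 7.815.
Since 0.210 < 7.815, we fail to reject the null hypothesis — the data are consistent with the 1:1:1:1 ratio.

0.210; consistent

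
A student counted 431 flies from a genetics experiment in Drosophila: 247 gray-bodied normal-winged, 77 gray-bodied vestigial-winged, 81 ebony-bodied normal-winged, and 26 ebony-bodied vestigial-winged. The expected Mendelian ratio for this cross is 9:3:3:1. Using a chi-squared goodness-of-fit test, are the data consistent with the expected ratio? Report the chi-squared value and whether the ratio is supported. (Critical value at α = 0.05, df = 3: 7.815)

0.299; consistent

Total ratio parts = 16. Expected numbers out of 431:
  gray-bodied normal-winged: 431 × 9/16 = 242.4375
  gray-bodied vestigial-winged: 431 × 3/16 = 80.8125
  ebony-bodied normal-winged: 431 × 3/16 = 80.8125
  ebony-bodied vestigial-winged: 431 × 1/16 = 26.9375
χ² = Σ (O − E)² / E
  gray-bodied normal-winged: (247 − 242.4375)² / 242.4375 = 0.0859
  gray-bodied vestigial-winged: (77 − 80.8125)² / 80.8125 = 0.1799
  ebony-bodied normal-winged: (81 − 80.8125)² / 80.8125 = 0.0004
  ebony-bodied vestigial-winged: (26 − 26.9375)² / 26.9375 = 0.0326
χ² = 0.0859 + 0.1799 + 0.0004 + 0.0326 = 0.2988 ≈ 0.299
Degrees of freedom = 4 − 1 = 3; critical value at α = 0.05 is 7.815.
Since 0.299 < 7.815, we fail to reject the null hypothesis — the data are consistent with the 9:3:3:1 ratio.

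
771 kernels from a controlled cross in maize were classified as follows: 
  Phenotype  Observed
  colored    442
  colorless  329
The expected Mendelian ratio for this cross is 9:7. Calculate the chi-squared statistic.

Total ratio parts = 16. Expected numbers out of 771:
  colored: 771 × 9/16 = 433.6875
  colorless: 771 × 7/16 = 337.3125
χ² = Σ (O − E)² / E
  colored: (442 − 433.6875)² / 433.6875 = 0.1593
  colorless: (329 − 337.3125)² / 337.3125 = 0.2048
χ² = 0.1593 + 0.2048 = 0.3641 ≈ 0.364

0.364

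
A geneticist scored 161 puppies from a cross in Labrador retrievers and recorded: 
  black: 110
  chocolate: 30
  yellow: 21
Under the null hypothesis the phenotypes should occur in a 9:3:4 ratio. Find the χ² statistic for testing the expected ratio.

13.380

Under the 9:3:4 hypothesis (Σ ratio = 16, N = 161):
  black: 161 × 9/16 = 90.5625
  chocolate: 161 × 3/16 = 30.1875
  yellow: 161 × 4/16 = 40.25
χ² = Σ (O − E)² / E
  black: (110 − 90.5625)² / 90.5625 = 4.1719
  chocolate: (30 − 30.1875)² / 30.1875 = 0.0012
  yellow: (21 − 40.25)² / 40.25 = 9.2065
χ² = 4.1719 + 0.0012 + 9.2065 = 13.3796 ≈ 13.380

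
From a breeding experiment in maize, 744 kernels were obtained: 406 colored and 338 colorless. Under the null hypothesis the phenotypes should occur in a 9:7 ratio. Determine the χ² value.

0.853

Expected counts for N = 744 under a 9:7 ratio (total parts = 16):
  colored: 744 × 9/16 = 418.5
  colorless: 744 × 7/16 = 325.5
χ² = Σ (O − E)² / E
  colored: (406 − 418.5)² / 418.5 = 0.3734
  colorless: (338 − 325.5)² / 325.5 = 0.4800
χ² = 0.3734 + 0.4800 = 0.8534 ≈ 0.853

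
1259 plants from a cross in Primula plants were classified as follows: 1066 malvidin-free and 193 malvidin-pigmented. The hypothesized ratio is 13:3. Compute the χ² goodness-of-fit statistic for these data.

Under the 13:3 hypothesis (Σ ratio = 16, N = 1259):
  malvidin-free: 1259 × 13/16 = 1022.9375
  malvidin-pigmented: 1259 × 3/16 = 236.0625
χ² = Σ (O − E)² / E
  malvidin-free: (1066 − 1022.9375)² / 1022.9375 = 1.8128
  malvidin-pigmented: (193 − 236.0625)² / 236.0625 = 7.8555
χ² = 1.8128 + 7.8555 = 9.6683 ≈ 9.668

9.668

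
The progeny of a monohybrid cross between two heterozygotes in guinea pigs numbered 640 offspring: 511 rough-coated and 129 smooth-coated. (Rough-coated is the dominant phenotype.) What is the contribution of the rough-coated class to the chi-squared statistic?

For a monohybrid cross between heterozygotes with complete dominance, the expected phenotypic ratio is 3:1.
Expected counts for N = 640 under a 3:1 ratio (total parts = 4):
  rough-coated: 640 × 3/4 = 480
  smooth-coated: 640 × 1/4 = 160
Contribution of rough-coated: (511 − 480)² / 480 = 2.0021

2.002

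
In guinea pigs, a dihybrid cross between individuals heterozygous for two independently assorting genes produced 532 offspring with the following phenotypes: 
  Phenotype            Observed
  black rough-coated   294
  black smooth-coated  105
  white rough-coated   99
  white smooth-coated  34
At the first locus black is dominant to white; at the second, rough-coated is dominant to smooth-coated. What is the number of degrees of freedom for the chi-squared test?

3

A dihybrid F₂ with independent assortment and complete dominance at both loci gives a 9:3:3:1 phenotypic ratio.
A goodness-of-fit test with 4 phenotype classes has df = 4 − 1 = 3.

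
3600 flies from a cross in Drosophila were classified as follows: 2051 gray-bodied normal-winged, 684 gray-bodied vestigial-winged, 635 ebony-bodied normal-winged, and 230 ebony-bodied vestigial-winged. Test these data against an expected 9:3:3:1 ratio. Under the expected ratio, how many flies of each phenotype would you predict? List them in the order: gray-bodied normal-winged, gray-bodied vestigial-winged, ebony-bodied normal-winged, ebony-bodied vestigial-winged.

2025, 675, 675, 225

Total ratio parts = 16. Expected numbers out of 3600:
  gray-bodied normal-winged: 3600 × 9/16 = 2025
  gray-bodied vestigial-winged: 3600 × 3/16 = 675
  ebony-bodied normal-winged: 3600 × 3/16 = 675
  ebony-bodied vestigial-winged: 3600 × 1/16 = 225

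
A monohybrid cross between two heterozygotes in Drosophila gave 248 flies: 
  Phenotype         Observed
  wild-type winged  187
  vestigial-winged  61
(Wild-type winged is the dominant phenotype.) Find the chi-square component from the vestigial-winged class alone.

For a monohybrid cross between heterozygotes with complete dominance, the expected phenotypic ratio is 3:1.
Expected counts for N = 248 under a 3:1 ratio (total parts = 4):
  wild-type winged: 248 × 3/4 = 186
  vestigial-winged: 248 × 1/4 = 62
Contribution of vestigial-winged: (61 − 62)² / 62 = 0.0161

0.016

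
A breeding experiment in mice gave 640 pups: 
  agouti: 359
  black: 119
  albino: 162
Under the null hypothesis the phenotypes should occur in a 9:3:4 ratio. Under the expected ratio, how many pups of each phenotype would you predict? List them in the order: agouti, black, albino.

360, 120, 160

The 9:3:4 ratio has 16 parts, so with N = 640 the expected counts are:
  agouti: 640 × 9/16 = 360
  black: 640 × 3/16 = 120
  albino: 640 × 4/16 = 160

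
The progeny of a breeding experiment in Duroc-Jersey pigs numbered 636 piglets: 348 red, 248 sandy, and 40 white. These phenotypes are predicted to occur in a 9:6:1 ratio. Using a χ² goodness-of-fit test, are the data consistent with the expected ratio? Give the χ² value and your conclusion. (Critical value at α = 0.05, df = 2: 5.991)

Under the 9:6:1 hypothesis (Σ ratio = 16, N = 636):
  red: 636 × 9/16 = 357.75
  sandy: 636 × 6/16 = 238.5
  white: 636 × 1/16 = 39.75
χ² = Σ (O − E)² / E
  red: (348 − 357.75)² / 357.75 = 0.2657
  sandy: (248 − 238.5)² / 238.5 = 0.3784
  white: (40 − 39.75)² / 39.75 = 0.0016
χ² = 0.2657 + 0.3784 + 0.0016 = 0.6457 ≈ 0.646
Degrees of freedom = 3 − 1 = 2; critical value at α = 0.05 is 5.991.
Since 0.646 < 5.991, we fail to reject the null hypothesis — the data are consistent with the 9:6:1 ratio.

0.646; consistent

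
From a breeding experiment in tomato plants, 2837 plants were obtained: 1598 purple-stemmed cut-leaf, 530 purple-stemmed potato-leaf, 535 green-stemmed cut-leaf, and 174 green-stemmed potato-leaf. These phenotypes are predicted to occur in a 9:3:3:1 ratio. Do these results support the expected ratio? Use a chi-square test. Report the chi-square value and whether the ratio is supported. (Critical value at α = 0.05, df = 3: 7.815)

Expected counts for N = 2837 under a 9:3:3:1 ratio (total parts = 16):
  purple-stemmed cut-leaf: 2837 × 9/16 = 1595.8125
  purple-stemmed potato-leaf: 2837 × 3/16 = 531.9375
  green-stemmed cut-leaf: 2837 × 3/16 = 531.9375
  green-stemmed potato-leaf: 2837 × 1/16 = 177.3125
χ² = Σ (O − E)² / E
  purple-stemmed cut-leaf: (1598 − 1595.8125)² / 1595.8125 = 0.0030
  purple-stemmed potato-leaf: (530 − 531.9375)² / 531.9375 = 0.0071
  green-stemmed cut-leaf: (535 − 531.9375)² / 531.9375 = 0.0176
  green-stemmed potato-leaf: (174 − 177.3125)² / 177.3125 = 0.0619
χ² = 0.0030 + 0.0071 + 0.0176 + 0.0619 = 0.0896 ≈ 0.090
Degrees of freedom = 4 − 1 = 3; critical value at α = 0.05 is 7.815.
Since 0.090 < 7.815, we fail to reject the null hypothesis — the data are consistent with the 9:3:3:1 ratio.

0.090; consistent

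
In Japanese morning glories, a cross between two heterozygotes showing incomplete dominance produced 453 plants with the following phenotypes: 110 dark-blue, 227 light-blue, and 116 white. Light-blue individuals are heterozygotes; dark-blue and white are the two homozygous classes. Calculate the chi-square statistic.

With incomplete dominance, a heterozygote × heterozygote cross gives a 1:2:1 phenotypic ratio.
Expected counts for N = 453 under a 1:2:1 ratio (total parts = 4):
  dark-blue: 453 × 1/4 = 113.25
  light-blue: 453 × 2/4 = 226.5
  white: 453 × 1/4 = 113.25
χ² = Σ (O − E)² / E
  dark-blue: (110 − 113.25)² / 113.25 = 0.0933
  light-blue: (227 − 226.5)² / 226.5 = 0.0011
  white: (116 − 113.25)² / 113.25 = 0.0668
χ² = 0.0933 + 0.0011 + 0.0668 = 0.1612 ≈ 0.161

0.161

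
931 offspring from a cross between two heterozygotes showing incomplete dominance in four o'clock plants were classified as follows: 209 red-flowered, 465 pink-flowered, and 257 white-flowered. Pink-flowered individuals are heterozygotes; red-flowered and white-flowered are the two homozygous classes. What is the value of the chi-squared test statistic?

With incomplete dominance, a heterozygote × heterozygote cross gives a 1:2:1 phenotypic ratio.
Total ratio parts = 4. Expected numbers out of 931:
  red-flowered: 931 × 1/4 = 232.75
  pink-flowered: 931 × 2/4 = 465.5
  white-flowered: 931 × 1/4 = 232.75
χ² = Σ (O − E)² / E
  red-flowered: (209 − 232.75)² / 232.75 = 2.4235
  pink-flowered: (465 − 465.5)² / 465.5 = 0.0005
  white-flowered: (257 − 232.75)² / 232.75 = 2.5266
χ² = 2.4235 + 0.0005 + 2.5266 = 4.9506 ≈ 4.951

4.951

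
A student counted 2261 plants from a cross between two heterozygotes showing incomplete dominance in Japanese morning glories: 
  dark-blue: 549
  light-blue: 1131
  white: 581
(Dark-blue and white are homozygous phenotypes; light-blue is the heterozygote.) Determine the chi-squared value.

0.906

With incomplete dominance, a heterozygote × heterozygote cross gives a 1:2:1 phenotypic ratio.
Total ratio parts = 4. Expected numbers out of 2261:
  dark-blue: 2261 × 1/4 = 565.25
  light-blue: 2261 × 2/4 = 1130.5
  white: 2261 × 1/4 = 565.25
χ² = Σ (O − E)² / E
  dark-blue: (549 − 565.25)² / 565.25 = 0.4672
  light-blue: (1131 − 1130.5)² / 1130.5 = 0.0002
  white: (581 − 565.25)² / 565.25 = 0.4389
χ² = 0.4672 + 0.0002 + 0.4389 = 0.9063 ≈ 0.906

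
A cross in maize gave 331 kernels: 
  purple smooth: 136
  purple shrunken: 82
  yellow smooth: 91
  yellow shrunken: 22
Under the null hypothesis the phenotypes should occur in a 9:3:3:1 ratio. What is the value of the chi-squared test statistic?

Expected counts for N = 331 under a 9:3:3:1 ratio (total parts = 16):
  purple smooth: 331 × 9/16 = 186.1875
  purple shrunken: 331 × 3/16 = 62.0625
  yellow smooth: 331 × 3/16 = 62.0625
  yellow shrunken: 331 × 1/16 = 20.6875
χ² = Σ (O − E)² / E
  purple smooth: (136 − 186.1875)² / 186.1875 = 13.5282
  purple shrunken: (82 − 62.0625)² / 62.0625 = 6.4049
  yellow smooth: (91 − 62.0625)² / 62.0625 = 13.4925
  yellow shrunken: (22 − 20.6875)² / 20.6875 = 0.0833
χ² = 13.5282 + 6.4049 + 13.4925 + 0.0833 = 33.5089 ≈ 33.509

33.509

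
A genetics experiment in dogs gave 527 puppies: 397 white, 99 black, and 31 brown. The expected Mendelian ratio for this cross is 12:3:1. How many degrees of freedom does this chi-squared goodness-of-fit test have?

2

A goodness-of-fit test with 3 phenotype classes has df = 3 − 1 = 2.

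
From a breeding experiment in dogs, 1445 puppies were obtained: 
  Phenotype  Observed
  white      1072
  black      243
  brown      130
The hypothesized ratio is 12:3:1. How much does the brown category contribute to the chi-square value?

Under the 12:3:1 hypothesis (Σ ratio = 16, N = 1445):
  white: 1445 × 12/16 = 1083.75
  black: 1445 × 3/16 = 270.9375
  brown: 1445 × 1/16 = 90.3125
Contribution of brown: (130 − 90.3125)² / 90.3125 = 17.4405

17.441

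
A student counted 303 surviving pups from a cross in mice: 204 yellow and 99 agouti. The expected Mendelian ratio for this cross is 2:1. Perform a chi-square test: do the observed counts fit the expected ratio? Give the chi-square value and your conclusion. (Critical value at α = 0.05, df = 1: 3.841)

Total ratio parts = 3. Expected numbers out of 303:
  yellow: 303 × 2/3 = 202
  agouti: 303 × 1/3 = 101
χ² = Σ (O − E)² / E
  yellow: (204 − 202)² / 202 = 0.0198
  agouti: (99 − 101)² / 101 = 0.0396
χ² = 0.0198 + 0.0396 = 0.0594 ≈ 0.059
Degrees of freedom = 2 − 1 = 1; critical value at α = 0.05 is 3.841.
Since 0.059 < 3.841, we fail to reject the null hypothesis — the data are consistent with the 2:1 ratio.

0.059; consistent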